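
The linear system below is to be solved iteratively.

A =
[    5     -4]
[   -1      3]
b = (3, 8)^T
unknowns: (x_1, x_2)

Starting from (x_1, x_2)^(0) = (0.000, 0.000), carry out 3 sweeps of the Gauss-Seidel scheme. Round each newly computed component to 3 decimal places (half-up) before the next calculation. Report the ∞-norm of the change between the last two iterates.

0.611

Iteration 1:
  x_1 = (3 - (-4)·0.000) / (5) = 0.600
  x_2 = (8 - (-1)·0.600) / (3) = 2.867
Iteration 2:
  x_1 = (3 - (-4)·2.867) / (5) = 2.894
  x_2 = (8 - (-1)·2.894) / (3) = 3.631
Iteration 3:
  x_1 = (3 - (-4)·3.631) / (5) = 3.505
  x_2 = (8 - (-1)·3.505) / (3) = 3.835
Change: (0.611, 0.204) → max |·| = 0.611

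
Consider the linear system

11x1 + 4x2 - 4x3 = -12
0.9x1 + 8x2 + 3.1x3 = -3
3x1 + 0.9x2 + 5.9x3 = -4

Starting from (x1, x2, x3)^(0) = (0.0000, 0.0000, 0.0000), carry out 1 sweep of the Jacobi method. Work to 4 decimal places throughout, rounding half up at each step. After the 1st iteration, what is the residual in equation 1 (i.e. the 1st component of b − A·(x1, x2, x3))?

Iteration 1:
  x1 = (-12 - (4)·0.0000 - (-4)·0.0000) / (11) = -1.0909
  x2 = (-3 - (0.9)·0.0000 - (3.1)·0.0000) / (8) = -0.3750
  x3 = (-4 - (3)·0.0000 - (0.9)·0.0000) / (5.9) = -0.6780
Residual b − A·x = (-1.2121, 3.0836, 3.6104)

-1.2121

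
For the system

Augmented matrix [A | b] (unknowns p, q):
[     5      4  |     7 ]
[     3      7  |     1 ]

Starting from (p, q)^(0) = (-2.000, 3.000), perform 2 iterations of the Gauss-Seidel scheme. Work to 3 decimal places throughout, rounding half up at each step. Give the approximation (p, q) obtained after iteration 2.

(0.943, -0.261)

Iteration 1:
  p = (7 - (4)·3.000) / (5) = -1.000
  q = (1 - (3)·-1.000) / (7) = 0.571
Iteration 2:
  p = (7 - (4)·0.571) / (5) = 0.943
  q = (1 - (3)·0.943) / (7) = -0.261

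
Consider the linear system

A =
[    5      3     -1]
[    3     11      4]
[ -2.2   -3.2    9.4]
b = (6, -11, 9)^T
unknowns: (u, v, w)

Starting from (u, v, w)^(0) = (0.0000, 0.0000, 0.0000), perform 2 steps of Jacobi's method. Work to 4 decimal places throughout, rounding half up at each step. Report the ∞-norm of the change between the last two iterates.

Iteration 1:
  u = (6 - (3)·0.0000 - (-1)·0.0000) / (5) = 1.2000
  v = (-11 - (3)·0.0000 - (4)·0.0000) / (11) = -1.0000
  w = (9 - (-2.2)·0.0000 - (-3.2)·0.0000) / (9.4) = 0.9574
Iteration 2:
  u = (6 - (3)·-1.0000 - (-1)·0.9574) / (5) = 1.9915
  v = (-11 - (3)·1.2000 - (4)·0.9574) / (11) = -1.6754
  w = (9 - (-2.2)·1.2000 - (-3.2)·-1.0000) / (9.4) = 0.8979
Change: (0.7915, -0.6754, -0.0595) → max |·| = 0.7915

0.7915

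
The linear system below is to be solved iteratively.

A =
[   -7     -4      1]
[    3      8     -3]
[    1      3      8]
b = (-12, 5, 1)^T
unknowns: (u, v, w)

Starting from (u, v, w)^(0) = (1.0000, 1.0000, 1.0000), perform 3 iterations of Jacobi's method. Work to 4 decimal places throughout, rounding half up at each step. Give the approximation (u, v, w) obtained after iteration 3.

(1.6744, 0.0349, -0.0388)

Iteration 1:
  u = (-12 - (-4)·1.0000 - (1)·1.0000) / (-7) = 1.2857
  v = (5 - (3)·1.0000 - (-3)·1.0000) / (8) = 0.6250
  w = (1 - (1)·1.0000 - (3)·1.0000) / (8) = -0.3750
Iteration 2:
  u = (-12 - (-4)·0.6250 - (1)·-0.3750) / (-7) = 1.3036
  v = (5 - (3)·1.2857 - (-3)·-0.3750) / (8) = 0.0022
  w = (1 - (1)·1.2857 - (3)·0.6250) / (8) = -0.2701
Iteration 3:
  u = (-12 - (-4)·0.0022 - (1)·-0.2701) / (-7) = 1.6744
  v = (5 - (3)·1.3036 - (-3)·-0.2701) / (8) = 0.0349
  w = (1 - (1)·1.3036 - (3)·0.0022) / (8) = -0.0388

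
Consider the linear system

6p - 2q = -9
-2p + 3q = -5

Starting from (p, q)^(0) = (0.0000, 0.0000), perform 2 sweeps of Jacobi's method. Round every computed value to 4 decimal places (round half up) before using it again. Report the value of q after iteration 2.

Iteration 1:
  p = (-9 - (-2)·0.0000) / (6) = -1.5000
  q = (-5 - (-2)·0.0000) / (3) = -1.6667
Iteration 2:
  p = (-9 - (-2)·-1.6667) / (6) = -2.0556
  q = (-5 - (-2)·-1.5000) / (3) = -2.6667

-2.6667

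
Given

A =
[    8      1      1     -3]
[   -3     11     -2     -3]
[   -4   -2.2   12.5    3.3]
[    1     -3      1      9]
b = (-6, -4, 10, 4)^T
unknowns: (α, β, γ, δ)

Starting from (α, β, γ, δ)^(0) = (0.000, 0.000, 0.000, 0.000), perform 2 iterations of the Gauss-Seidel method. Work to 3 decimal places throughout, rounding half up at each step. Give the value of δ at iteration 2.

Iteration 1:
  α = (-6 - (1)·0.000 - (1)·0.000 - (-3)·0.000) / (8) = -0.750
  β = (-4 - (-3)·-0.750 - (-2)·0.000 - (-3)·0.000) / (11) = -0.568
  γ = (10 - (-4)·-0.750 - (-2.2)·-0.568 - (3.3)·0.000) / (12.5) = 0.460
  δ = (4 - (1)·-0.750 - (-3)·-0.568 - (1)·0.460) / (9) = 0.287
Iteration 2:
  α = (-6 - (1)·-0.568 - (1)·0.460 - (-3)·0.287) / (8) = -0.629
  β = (-4 - (-3)·-0.629 - (-2)·0.460 - (-3)·0.287) / (11) = -0.373
  γ = (10 - (-4)·-0.629 - (-2.2)·-0.373 - (3.3)·0.287) / (12.5) = 0.457
  δ = (4 - (1)·-0.629 - (-3)·-0.373 - (1)·0.457) / (9) = 0.339

0.339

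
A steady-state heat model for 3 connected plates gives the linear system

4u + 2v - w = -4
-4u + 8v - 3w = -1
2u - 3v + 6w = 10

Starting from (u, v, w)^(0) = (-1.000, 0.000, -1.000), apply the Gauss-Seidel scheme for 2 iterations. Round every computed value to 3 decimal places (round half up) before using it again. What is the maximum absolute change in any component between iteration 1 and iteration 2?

Iteration 1:
  u = (-4 - (2)·0.000 - (-1)·-1.000) / (4) = -1.250
  v = (-1 - (-4)·-1.250 - (-3)·-1.000) / (8) = -1.125
  w = (10 - (2)·-1.250 - (-3)·-1.125) / (6) = 1.521
Iteration 2:
  u = (-4 - (2)·-1.125 - (-1)·1.521) / (4) = -0.057
  v = (-1 - (-4)·-0.057 - (-3)·1.521) / (8) = 0.417
  w = (10 - (2)·-0.057 - (-3)·0.417) / (6) = 1.894
Change: (1.193, 1.542, 0.373) → max |·| = 1.542

1.542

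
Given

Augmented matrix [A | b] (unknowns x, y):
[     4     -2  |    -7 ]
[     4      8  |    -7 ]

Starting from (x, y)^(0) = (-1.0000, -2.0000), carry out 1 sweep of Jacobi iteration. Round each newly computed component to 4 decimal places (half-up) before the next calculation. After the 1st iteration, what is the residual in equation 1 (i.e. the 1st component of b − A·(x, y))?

3.2500

Iteration 1:
  x = (-7 - (-2)·-2.0000) / (4) = -2.7500
  y = (-7 - (4)·-1.0000) / (8) = -0.3750
Residual b − A·x = (3.2500, 7.0000)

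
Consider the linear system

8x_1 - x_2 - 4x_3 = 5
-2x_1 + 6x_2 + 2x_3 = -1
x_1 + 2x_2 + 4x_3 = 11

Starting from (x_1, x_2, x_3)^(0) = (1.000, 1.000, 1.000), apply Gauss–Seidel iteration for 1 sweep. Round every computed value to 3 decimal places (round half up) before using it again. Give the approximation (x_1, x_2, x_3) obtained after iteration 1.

Iteration 1:
  x_1 = (5 - (-1)·1.000 - (-4)·1.000) / (8) = 1.250
  x_2 = (-1 - (-2)·1.250 - (2)·1.000) / (6) = -0.083
  x_3 = (11 - (1)·1.250 - (2)·-0.083) / (4) = 2.479

(1.250, -0.083, 2.479)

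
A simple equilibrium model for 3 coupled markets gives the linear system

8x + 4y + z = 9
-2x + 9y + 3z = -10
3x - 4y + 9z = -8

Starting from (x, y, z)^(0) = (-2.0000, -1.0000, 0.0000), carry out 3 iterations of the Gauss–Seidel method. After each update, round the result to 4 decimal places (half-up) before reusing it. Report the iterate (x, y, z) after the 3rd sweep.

(1.3860, -0.2948, -1.4819)

Iteration 1:
  x = (9 - (4)·-1.0000 - (1)·0.0000) / (8) = 1.6250
  y = (-10 - (-2)·1.6250 - (3)·0.0000) / (9) = -0.7500
  z = (-8 - (3)·1.6250 - (-4)·-0.7500) / (9) = -1.7639
Iteration 2:
  x = (9 - (4)·-0.7500 - (1)·-1.7639) / (8) = 1.7205
  y = (-10 - (-2)·1.7205 - (3)·-1.7639) / (9) = -0.1408
  z = (-8 - (3)·1.7205 - (-4)·-0.1408) / (9) = -1.5250
Iteration 3:
  x = (9 - (4)·-0.1408 - (1)·-1.5250) / (8) = 1.3860
  y = (-10 - (-2)·1.3860 - (3)·-1.5250) / (9) = -0.2948
  z = (-8 - (3)·1.3860 - (-4)·-0.2948) / (9) = -1.4819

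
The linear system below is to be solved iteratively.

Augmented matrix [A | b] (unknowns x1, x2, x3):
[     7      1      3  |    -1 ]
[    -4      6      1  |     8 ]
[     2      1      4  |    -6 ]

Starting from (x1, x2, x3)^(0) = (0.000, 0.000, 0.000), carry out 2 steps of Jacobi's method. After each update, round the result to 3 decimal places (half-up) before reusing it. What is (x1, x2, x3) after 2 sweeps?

(0.310, 1.488, -1.762)

Iteration 1:
  x1 = (-1 - (1)·0.000 - (3)·0.000) / (7) = -0.143
  x2 = (8 - (-4)·0.000 - (1)·0.000) / (6) = 1.333
  x3 = (-6 - (2)·0.000 - (1)·0.000) / (4) = -1.500
Iteration 2:
  x1 = (-1 - (1)·1.333 - (3)·-1.500) / (7) = 0.310
  x2 = (8 - (-4)·-0.143 - (1)·-1.500) / (6) = 1.488
  x3 = (-6 - (2)·-0.143 - (1)·1.333) / (4) = -1.762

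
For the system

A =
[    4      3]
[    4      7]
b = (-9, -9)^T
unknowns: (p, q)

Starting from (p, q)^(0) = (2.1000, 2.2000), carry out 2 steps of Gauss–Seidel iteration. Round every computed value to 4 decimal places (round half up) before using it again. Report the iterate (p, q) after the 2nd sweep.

(-2.9572, 0.4041)

Iteration 1:
  p = (-9 - (3)·2.2000) / (4) = -3.9000
  q = (-9 - (4)·-3.9000) / (7) = 0.9429
Iteration 2:
  p = (-9 - (3)·0.9429) / (4) = -2.9572
  q = (-9 - (4)·-2.9572) / (7) = 0.4041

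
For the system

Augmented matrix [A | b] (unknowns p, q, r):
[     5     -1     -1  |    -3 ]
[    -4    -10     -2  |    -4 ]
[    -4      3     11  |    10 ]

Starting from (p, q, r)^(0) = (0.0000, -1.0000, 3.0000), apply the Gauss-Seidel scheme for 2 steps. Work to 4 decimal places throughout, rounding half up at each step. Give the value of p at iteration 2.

Iteration 1:
  p = (-3 - (-1)·-1.0000 - (-1)·3.0000) / (5) = -0.2000
  q = (-4 - (-4)·-0.2000 - (-2)·3.0000) / (-10) = -0.1200
  r = (10 - (-4)·-0.2000 - (3)·-0.1200) / (11) = 0.8691
Iteration 2:
  p = (-3 - (-1)·-0.1200 - (-1)·0.8691) / (5) = -0.4502
  q = (-4 - (-4)·-0.4502 - (-2)·0.8691) / (-10) = 0.4063
  r = (10 - (-4)·-0.4502 - (3)·0.4063) / (11) = 0.6346

-0.4502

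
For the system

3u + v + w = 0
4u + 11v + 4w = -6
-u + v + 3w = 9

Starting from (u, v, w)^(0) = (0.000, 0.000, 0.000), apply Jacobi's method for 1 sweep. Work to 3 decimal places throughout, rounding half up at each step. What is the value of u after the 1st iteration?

Iteration 1:
  u = (0 - (1)·0.000 - (1)·0.000) / (3) = 0.000
  v = (-6 - (4)·0.000 - (4)·0.000) / (11) = -0.545
  w = (9 - (-1)·0.000 - (1)·0.000) / (3) = 3.000

0.000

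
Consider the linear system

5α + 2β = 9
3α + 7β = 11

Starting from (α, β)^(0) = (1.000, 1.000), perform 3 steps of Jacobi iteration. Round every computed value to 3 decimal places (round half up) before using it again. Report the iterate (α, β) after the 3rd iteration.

(1.412, 0.996)

Iteration 1:
  α = (9 - (2)·1.000) / (5) = 1.400
  β = (11 - (3)·1.000) / (7) = 1.143
Iteration 2:
  α = (9 - (2)·1.143) / (5) = 1.343
  β = (11 - (3)·1.400) / (7) = 0.971
Iteration 3:
  α = (9 - (2)·0.971) / (5) = 1.412
  β = (11 - (3)·1.343) / (7) = 0.996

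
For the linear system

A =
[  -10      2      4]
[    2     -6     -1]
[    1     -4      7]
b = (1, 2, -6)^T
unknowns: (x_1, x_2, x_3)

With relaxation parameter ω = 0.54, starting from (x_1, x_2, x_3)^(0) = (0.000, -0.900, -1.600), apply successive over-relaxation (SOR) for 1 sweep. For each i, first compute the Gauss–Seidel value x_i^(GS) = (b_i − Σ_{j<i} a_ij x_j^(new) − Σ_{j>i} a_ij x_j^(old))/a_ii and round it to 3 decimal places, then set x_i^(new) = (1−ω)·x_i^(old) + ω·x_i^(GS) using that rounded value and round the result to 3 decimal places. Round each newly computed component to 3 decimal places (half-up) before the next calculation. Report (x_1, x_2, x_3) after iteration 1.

Iteration 1:
  x_1: GS value = (1 - (2)·-0.900 - (4)·-1.600) / (-10) = -0.920;  x_1 ← (1−ω)·0.000 + ω·-0.920 = -0.497
  x_2: GS value = (2 - (2)·-0.497 - (-1)·-1.600) / (-6) = -0.232;  x_2 ← (1−ω)·-0.900 + ω·-0.232 = -0.539
  x_3: GS value = (-6 - (1)·-0.497 - (-4)·-0.539) / (7) = -1.094;  x_3 ← (1−ω)·-1.600 + ω·-1.094 = -1.327

(-0.497, -0.539, -1.327)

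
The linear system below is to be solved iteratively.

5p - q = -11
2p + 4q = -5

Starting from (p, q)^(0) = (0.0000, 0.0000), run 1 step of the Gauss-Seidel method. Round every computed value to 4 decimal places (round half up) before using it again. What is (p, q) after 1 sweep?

Iteration 1:
  p = (-11 - (-1)·0.0000) / (5) = -2.2000
  q = (-5 - (2)·-2.2000) / (4) = -0.1500

(-2.2000, -0.1500)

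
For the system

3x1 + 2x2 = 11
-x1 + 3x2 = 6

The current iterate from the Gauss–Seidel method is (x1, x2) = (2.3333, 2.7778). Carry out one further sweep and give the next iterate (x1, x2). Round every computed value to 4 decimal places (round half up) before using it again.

(1.8148, 2.6049)

One sweep:
  x1 = (11 - (2)·2.7778) / (3) = 1.8148
  x2 = (6 - (-1)·1.8148) / (3) = 2.6049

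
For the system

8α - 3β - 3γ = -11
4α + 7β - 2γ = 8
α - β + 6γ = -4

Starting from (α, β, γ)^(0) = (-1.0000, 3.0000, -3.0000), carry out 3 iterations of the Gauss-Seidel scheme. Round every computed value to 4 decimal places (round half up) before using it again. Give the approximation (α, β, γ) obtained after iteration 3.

Iteration 1:
  α = (-11 - (-3)·3.0000 - (-3)·-3.0000) / (8) = -1.3750
  β = (8 - (4)·-1.3750 - (-2)·-3.0000) / (7) = 1.0714
  γ = (-4 - (1)·-1.3750 - (-1)·1.0714) / (6) = -0.2589
Iteration 2:
  α = (-11 - (-3)·1.0714 - (-3)·-0.2589) / (8) = -1.0703
  β = (8 - (4)·-1.0703 - (-2)·-0.2589) / (7) = 1.6805
  γ = (-4 - (1)·-1.0703 - (-1)·1.6805) / (6) = -0.2082
Iteration 3:
  α = (-11 - (-3)·1.6805 - (-3)·-0.2082) / (8) = -0.8229
  β = (8 - (4)·-0.8229 - (-2)·-0.2082) / (7) = 1.5536
  γ = (-4 - (1)·-0.8229 - (-1)·1.5536) / (6) = -0.2706

(-0.8229, 1.5536, -0.2706)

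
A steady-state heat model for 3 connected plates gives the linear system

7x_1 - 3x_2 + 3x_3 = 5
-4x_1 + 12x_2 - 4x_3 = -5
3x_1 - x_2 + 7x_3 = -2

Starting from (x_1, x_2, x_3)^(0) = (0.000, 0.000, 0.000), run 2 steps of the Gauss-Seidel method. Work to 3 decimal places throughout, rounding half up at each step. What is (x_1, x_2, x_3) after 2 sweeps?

(0.902, -0.322, -0.718)

Iteration 1:
  x_1 = (5 - (-3)·0.000 - (3)·0.000) / (7) = 0.714
  x_2 = (-5 - (-4)·0.714 - (-4)·0.000) / (12) = -0.179
  x_3 = (-2 - (3)·0.714 - (-1)·-0.179) / (7) = -0.617
Iteration 2:
  x_1 = (5 - (-3)·-0.179 - (3)·-0.617) / (7) = 0.902
  x_2 = (-5 - (-4)·0.902 - (-4)·-0.617) / (12) = -0.322
  x_3 = (-2 - (3)·0.902 - (-1)·-0.322) / (7) = -0.718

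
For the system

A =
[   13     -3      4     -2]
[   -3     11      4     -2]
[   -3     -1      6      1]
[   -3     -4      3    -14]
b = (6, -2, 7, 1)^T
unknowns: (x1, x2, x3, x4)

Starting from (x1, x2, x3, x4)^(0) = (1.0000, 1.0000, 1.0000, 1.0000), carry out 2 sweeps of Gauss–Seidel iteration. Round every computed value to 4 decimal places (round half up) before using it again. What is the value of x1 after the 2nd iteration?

Iteration 1:
  x1 = (6 - (-3)·1.0000 - (4)·1.0000 - (-2)·1.0000) / (13) = 0.5385
  x2 = (-2 - (-3)·0.5385 - (4)·1.0000 - (-2)·1.0000) / (11) = -0.2168
  x3 = (7 - (-3)·0.5385 - (-1)·-0.2168 - (1)·1.0000) / (6) = 1.2331
  x4 = (1 - (-3)·0.5385 - (-4)·-0.2168 - (3)·1.2331) / (-14) = 0.1394
Iteration 2:
  x1 = (6 - (-3)·-0.2168 - (4)·1.2331 - (-2)·0.1394) / (13) = 0.0535
  x2 = (-2 - (-3)·0.0535 - (4)·1.2331 - (-2)·0.1394) / (11) = -0.5903
  x3 = (7 - (-3)·0.0535 - (-1)·-0.5903 - (1)·0.1394) / (6) = 1.0718
  x4 = (1 - (-3)·0.0535 - (-4)·-0.5903 - (3)·1.0718) / (-14) = 0.3154

0.0535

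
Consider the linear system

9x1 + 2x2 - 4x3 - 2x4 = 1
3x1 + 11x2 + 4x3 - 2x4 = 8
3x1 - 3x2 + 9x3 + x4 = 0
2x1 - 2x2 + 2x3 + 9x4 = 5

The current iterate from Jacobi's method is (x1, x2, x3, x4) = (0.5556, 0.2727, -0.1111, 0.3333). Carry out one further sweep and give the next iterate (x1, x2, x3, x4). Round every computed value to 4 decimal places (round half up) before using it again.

One sweep:
  x1 = (1 - (2)·0.2727 - (-4)·-0.1111 - (-2)·0.3333) / (9) = 0.0752
  x2 = (8 - (3)·0.5556 - (4)·-0.1111 - (-2)·0.3333) / (11) = 0.6767
  x3 = (0 - (3)·0.5556 - (-3)·0.2727 - (1)·0.3333) / (9) = -0.1313
  x4 = (5 - (2)·0.5556 - (-2)·0.2727 - (2)·-0.1111) / (9) = 0.5174

(0.0752, 0.6767, -0.1313, 0.5174)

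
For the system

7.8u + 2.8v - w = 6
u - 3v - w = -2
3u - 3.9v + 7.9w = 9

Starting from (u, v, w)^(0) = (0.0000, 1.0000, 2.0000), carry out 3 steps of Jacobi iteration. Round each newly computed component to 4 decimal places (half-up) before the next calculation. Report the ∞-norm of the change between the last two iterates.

Iteration 1:
  u = (6 - (2.8)·1.0000 - (-1)·2.0000) / (7.8) = 0.6667
  v = (-2 - (1)·0.0000 - (-1)·2.0000) / (-3) = 0.0000
  w = (9 - (3)·0.0000 - (-3.9)·1.0000) / (7.9) = 1.6329
Iteration 2:
  u = (6 - (2.8)·0.0000 - (-1)·1.6329) / (7.8) = 0.9786
  v = (-2 - (1)·0.6667 - (-1)·1.6329) / (-3) = 0.3446
  w = (9 - (3)·0.6667 - (-3.9)·0.0000) / (7.9) = 0.8861
Iteration 3:
  u = (6 - (2.8)·0.3446 - (-1)·0.8861) / (7.8) = 0.7591
  v = (-2 - (1)·0.9786 - (-1)·0.8861) / (-3) = 0.6975
  w = (9 - (3)·0.9786 - (-3.9)·0.3446) / (7.9) = 0.9377
Change: (-0.2195, 0.3529, 0.0516) → max |·| = 0.3529

0.3529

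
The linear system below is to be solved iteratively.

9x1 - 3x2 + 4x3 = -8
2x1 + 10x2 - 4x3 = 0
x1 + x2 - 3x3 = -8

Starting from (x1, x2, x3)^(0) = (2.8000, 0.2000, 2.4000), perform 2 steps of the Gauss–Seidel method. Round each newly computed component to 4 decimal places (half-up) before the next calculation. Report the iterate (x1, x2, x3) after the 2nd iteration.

(-1.5465, 1.3025, 2.5853)

Iteration 1:
  x1 = (-8 - (-3)·0.2000 - (4)·2.4000) / (9) = -1.8889
  x2 = (0 - (2)·-1.8889 - (-4)·2.4000) / (10) = 1.3378
  x3 = (-8 - (1)·-1.8889 - (1)·1.3378) / (-3) = 2.4830
Iteration 2:
  x1 = (-8 - (-3)·1.3378 - (4)·2.4830) / (9) = -1.5465
  x2 = (0 - (2)·-1.5465 - (-4)·2.4830) / (10) = 1.3025
  x3 = (-8 - (1)·-1.5465 - (1)·1.3025) / (-3) = 2.5853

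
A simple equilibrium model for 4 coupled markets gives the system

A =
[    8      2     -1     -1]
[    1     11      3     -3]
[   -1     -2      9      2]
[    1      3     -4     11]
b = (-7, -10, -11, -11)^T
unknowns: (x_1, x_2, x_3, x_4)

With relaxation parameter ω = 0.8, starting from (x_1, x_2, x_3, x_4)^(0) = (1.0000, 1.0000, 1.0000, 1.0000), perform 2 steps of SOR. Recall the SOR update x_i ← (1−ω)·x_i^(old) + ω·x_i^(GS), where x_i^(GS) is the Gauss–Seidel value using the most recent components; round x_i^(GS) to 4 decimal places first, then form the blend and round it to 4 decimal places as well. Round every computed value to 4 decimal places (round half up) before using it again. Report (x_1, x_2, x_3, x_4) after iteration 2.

(-0.8878, -0.6923, -1.2599, -1.1054)

Iteration 1:
  x_1: GS value = (-7 - (2)·1.0000 - (-1)·1.0000 - (-1)·1.0000) / (8) = -0.8750;  x_1 ← (1−ω)·1.0000 + ω·-0.8750 = -0.5000
  x_2: GS value = (-10 - (1)·-0.5000 - (3)·1.0000 - (-3)·1.0000) / (11) = -0.8636;  x_2 ← (1−ω)·1.0000 + ω·-0.8636 = -0.4909
  x_3: GS value = (-11 - (-1)·-0.5000 - (-2)·-0.4909 - (2)·1.0000) / (9) = -1.6091;  x_3 ← (1−ω)·1.0000 + ω·-1.6091 = -1.0873
  x_4: GS value = (-11 - (1)·-0.5000 - (3)·-0.4909 - (-4)·-1.0873) / (11) = -1.2160;  x_4 ← (1−ω)·1.0000 + ω·-1.2160 = -0.7728
Iteration 2:
  x_1: GS value = (-7 - (2)·-0.4909 - (-1)·-1.0873 - (-1)·-0.7728) / (8) = -0.9848;  x_1 ← (1−ω)·-0.5000 + ω·-0.9848 = -0.8878
  x_2: GS value = (-10 - (1)·-0.8878 - (3)·-1.0873 - (-3)·-0.7728) / (11) = -0.7426;  x_2 ← (1−ω)·-0.4909 + ω·-0.7426 = -0.6923
  x_3: GS value = (-11 - (-1)·-0.8878 - (-2)·-0.6923 - (2)·-0.7728) / (9) = -1.3030;  x_3 ← (1−ω)·-1.0873 + ω·-1.3030 = -1.2599
  x_4: GS value = (-11 - (1)·-0.8878 - (3)·-0.6923 - (-4)·-1.2599) / (11) = -1.1886;  x_4 ← (1−ω)·-0.7728 + ω·-1.1886 = -1.1054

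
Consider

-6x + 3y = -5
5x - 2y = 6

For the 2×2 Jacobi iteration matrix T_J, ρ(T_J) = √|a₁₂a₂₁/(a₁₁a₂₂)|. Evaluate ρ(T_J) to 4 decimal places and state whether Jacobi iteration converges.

1.1180

a₁₂a₂₁/(a₁₁a₂₂) = (3)·(5) / ((-6)·(-2)) = 1.250000
ρ = √|1.250000| = √1.250000 = 1.1180
ρ > 1, so Jacobi diverges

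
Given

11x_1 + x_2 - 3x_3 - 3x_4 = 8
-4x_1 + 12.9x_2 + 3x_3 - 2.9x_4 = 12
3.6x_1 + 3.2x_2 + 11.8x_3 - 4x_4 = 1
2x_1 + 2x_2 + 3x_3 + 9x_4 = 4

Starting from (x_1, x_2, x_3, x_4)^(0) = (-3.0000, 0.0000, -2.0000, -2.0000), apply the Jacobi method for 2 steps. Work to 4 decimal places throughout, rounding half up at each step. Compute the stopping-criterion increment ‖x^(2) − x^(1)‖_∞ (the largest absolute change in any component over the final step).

Iteration 1:
  x_1 = (8 - (1)·0.0000 - (-3)·-2.0000 - (-3)·-2.0000) / (11) = -0.3636
  x_2 = (12 - (-4)·-3.0000 - (3)·-2.0000 - (-2.9)·-2.0000) / (12.9) = 0.0155
  x_3 = (1 - (3.6)·-3.0000 - (3.2)·0.0000 - (-4)·-2.0000) / (11.8) = 0.3220
  x_4 = (4 - (2)·-3.0000 - (2)·0.0000 - (3)·-2.0000) / (9) = 1.7778
Iteration 2:
  x_1 = (8 - (1)·0.0155 - (-3)·0.3220 - (-3)·1.7778) / (11) = 1.2985
  x_2 = (12 - (-4)·-0.3636 - (3)·0.3220 - (-2.9)·1.7778) / (12.9) = 1.1423
  x_3 = (1 - (3.6)·-0.3636 - (3.2)·0.0155 - (-4)·1.7778) / (11.8) = 0.7941
  x_4 = (4 - (2)·-0.3636 - (2)·0.0155 - (3)·0.3220) / (9) = 0.4145
Change: (1.6621, 1.1268, 0.4721, -1.3633) → max |·| = 1.6621

1.6621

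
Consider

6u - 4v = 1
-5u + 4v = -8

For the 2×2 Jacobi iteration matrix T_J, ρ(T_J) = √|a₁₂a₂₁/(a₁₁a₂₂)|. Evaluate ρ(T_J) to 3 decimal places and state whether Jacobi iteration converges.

a₁₂a₂₁/(a₁₁a₂₂) = (-4)·(-5) / ((6)·(4)) = 0.833333
ρ = √|0.833333| = √0.833333 = 0.913
ρ < 1, so Jacobi converges

0.913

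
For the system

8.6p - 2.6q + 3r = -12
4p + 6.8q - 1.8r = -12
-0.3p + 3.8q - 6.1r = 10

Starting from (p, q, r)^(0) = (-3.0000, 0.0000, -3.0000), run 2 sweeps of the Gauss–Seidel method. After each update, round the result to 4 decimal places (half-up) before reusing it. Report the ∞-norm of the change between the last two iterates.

Iteration 1:
  p = (-12 - (-2.6)·0.0000 - (3)·-3.0000) / (8.6) = -0.3488
  q = (-12 - (4)·-0.3488 - (-1.8)·-3.0000) / (6.8) = -2.3536
  r = (10 - (-0.3)·-0.3488 - (3.8)·-2.3536) / (-6.1) = -3.0884
Iteration 2:
  p = (-12 - (-2.6)·-2.3536 - (3)·-3.0884) / (8.6) = -1.0296
  q = (-12 - (4)·-1.0296 - (-1.8)·-3.0884) / (6.8) = -1.9766
  r = (10 - (-0.3)·-1.0296 - (3.8)·-1.9766) / (-6.1) = -2.8200
Change: (-0.6808, 0.3770, 0.2684) → max |·| = 0.6808

0.6808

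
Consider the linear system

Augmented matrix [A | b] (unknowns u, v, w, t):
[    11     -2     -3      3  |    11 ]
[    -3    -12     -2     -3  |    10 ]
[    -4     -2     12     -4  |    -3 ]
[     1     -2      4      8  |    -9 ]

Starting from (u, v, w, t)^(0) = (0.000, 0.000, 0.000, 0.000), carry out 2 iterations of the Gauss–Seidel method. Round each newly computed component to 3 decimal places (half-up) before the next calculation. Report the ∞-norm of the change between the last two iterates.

0.375

Iteration 1:
  u = (11 - (-2)·0.000 - (-3)·0.000 - (3)·0.000) / (11) = 1.000
  v = (10 - (-3)·1.000 - (-2)·0.000 - (-3)·0.000) / (-12) = -1.083
  w = (-3 - (-4)·1.000 - (-2)·-1.083 - (-4)·0.000) / (12) = -0.097
  t = (-9 - (1)·1.000 - (-2)·-1.083 - (4)·-0.097) / (8) = -1.472
Iteration 2:
  u = (11 - (-2)·-1.083 - (-3)·-0.097 - (3)·-1.472) / (11) = 1.178
  v = (10 - (-3)·1.178 - (-2)·-0.097 - (-3)·-1.472) / (-12) = -0.744
  w = (-3 - (-4)·1.178 - (-2)·-0.744 - (-4)·-1.472) / (12) = -0.472
  t = (-9 - (1)·1.178 - (-2)·-0.744 - (4)·-0.472) / (8) = -1.222
Change: (0.178, 0.339, -0.375, 0.250) → max |·| = 0.375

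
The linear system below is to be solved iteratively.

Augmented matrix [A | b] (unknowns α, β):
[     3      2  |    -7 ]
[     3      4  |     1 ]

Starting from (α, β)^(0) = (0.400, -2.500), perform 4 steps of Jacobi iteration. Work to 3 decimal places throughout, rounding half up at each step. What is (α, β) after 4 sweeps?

(-3.650, 2.375)

Iteration 1:
  α = (-7 - (2)·-2.500) / (3) = -0.667
  β = (1 - (3)·0.400) / (4) = -0.050
Iteration 2:
  α = (-7 - (2)·-0.050) / (3) = -2.300
  β = (1 - (3)·-0.667) / (4) = 0.750
Iteration 3:
  α = (-7 - (2)·0.750) / (3) = -2.833
  β = (1 - (3)·-2.300) / (4) = 1.975
Iteration 4:
  α = (-7 - (2)·1.975) / (3) = -3.650
  β = (1 - (3)·-2.833) / (4) = 2.375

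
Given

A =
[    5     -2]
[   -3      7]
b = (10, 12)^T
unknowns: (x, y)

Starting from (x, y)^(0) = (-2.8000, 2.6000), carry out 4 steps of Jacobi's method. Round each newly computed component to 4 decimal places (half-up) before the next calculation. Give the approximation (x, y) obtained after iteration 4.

Iteration 1:
  x = (10 - (-2)·2.6000) / (5) = 3.0400
  y = (12 - (-3)·-2.8000) / (7) = 0.5143
Iteration 2:
  x = (10 - (-2)·0.5143) / (5) = 2.2057
  y = (12 - (-3)·3.0400) / (7) = 3.0171
Iteration 3:
  x = (10 - (-2)·3.0171) / (5) = 3.2068
  y = (12 - (-3)·2.2057) / (7) = 2.6596
Iteration 4:
  x = (10 - (-2)·2.6596) / (5) = 3.0638
  y = (12 - (-3)·3.2068) / (7) = 3.0886

(3.0638, 3.0886)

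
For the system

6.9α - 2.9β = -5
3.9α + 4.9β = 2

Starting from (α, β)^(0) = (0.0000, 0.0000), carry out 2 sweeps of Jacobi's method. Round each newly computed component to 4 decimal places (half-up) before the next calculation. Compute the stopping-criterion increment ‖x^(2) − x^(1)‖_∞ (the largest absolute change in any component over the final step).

Iteration 1:
  α = (-5 - (-2.9)·0.0000) / (6.9) = -0.7246
  β = (2 - (3.9)·0.0000) / (4.9) = 0.4082
Iteration 2:
  α = (-5 - (-2.9)·0.4082) / (6.9) = -0.5531
  β = (2 - (3.9)·-0.7246) / (4.9) = 0.9849
Change: (0.1715, 0.5767) → max |·| = 0.5767

0.5767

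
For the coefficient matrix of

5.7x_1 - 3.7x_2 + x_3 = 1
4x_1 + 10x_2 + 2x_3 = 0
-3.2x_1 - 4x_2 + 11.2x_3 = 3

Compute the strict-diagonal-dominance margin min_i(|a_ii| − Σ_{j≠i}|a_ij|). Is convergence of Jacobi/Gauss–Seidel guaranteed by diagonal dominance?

row 1: |5.7| − (3.7+1) = 1
row 2: |10| − (4+2) = 4
row 3: |11.2| − (3.2+4) = 4
minimum over rows = 1 → strictly diagonally dominant (convergence guaranteed)

1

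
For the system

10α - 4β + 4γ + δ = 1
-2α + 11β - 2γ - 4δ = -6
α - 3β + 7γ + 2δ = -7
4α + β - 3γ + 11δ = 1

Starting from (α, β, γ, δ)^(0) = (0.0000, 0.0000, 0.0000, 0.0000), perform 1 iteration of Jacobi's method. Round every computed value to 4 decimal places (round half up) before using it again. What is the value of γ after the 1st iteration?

-1.0000

Iteration 1:
  α = (1 - (-4)·0.0000 - (4)·0.0000 - (1)·0.0000) / (10) = 0.1000
  β = (-6 - (-2)·0.0000 - (-2)·0.0000 - (-4)·0.0000) / (11) = -0.5455
  γ = (-7 - (1)·0.0000 - (-3)·0.0000 - (2)·0.0000) / (7) = -1.0000
  δ = (1 - (4)·0.0000 - (1)·0.0000 - (-3)·0.0000) / (11) = 0.0909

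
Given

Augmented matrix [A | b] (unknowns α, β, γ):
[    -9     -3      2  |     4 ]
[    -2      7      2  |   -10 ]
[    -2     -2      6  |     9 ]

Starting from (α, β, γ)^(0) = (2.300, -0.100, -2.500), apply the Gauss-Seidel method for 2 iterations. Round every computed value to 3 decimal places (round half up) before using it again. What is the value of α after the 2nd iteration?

0.074

Iteration 1:
  α = (4 - (-3)·-0.100 - (2)·-2.500) / (-9) = -0.967
  β = (-10 - (-2)·-0.967 - (2)·-2.500) / (7) = -0.991
  γ = (9 - (-2)·-0.967 - (-2)·-0.991) / (6) = 0.847
Iteration 2:
  α = (4 - (-3)·-0.991 - (2)·0.847) / (-9) = 0.074
  β = (-10 - (-2)·0.074 - (2)·0.847) / (7) = -1.649
  γ = (9 - (-2)·0.074 - (-2)·-1.649) / (6) = 0.975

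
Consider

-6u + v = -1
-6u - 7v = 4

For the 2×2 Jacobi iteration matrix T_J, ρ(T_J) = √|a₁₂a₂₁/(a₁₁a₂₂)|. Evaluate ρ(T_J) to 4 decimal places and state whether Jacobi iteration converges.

0.3780

a₁₂a₂₁/(a₁₁a₂₂) = (1)·(-6) / ((-6)·(-7)) = -0.142857
ρ = √|-0.142857| = √0.142857 = 0.3780
ρ < 1, so Jacobi converges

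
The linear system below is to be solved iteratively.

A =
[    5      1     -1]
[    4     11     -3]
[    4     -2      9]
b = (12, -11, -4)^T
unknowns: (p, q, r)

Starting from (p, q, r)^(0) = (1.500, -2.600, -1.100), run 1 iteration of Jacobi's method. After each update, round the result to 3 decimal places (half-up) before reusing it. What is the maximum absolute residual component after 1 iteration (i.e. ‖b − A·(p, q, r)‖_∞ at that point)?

Iteration 1:
  p = (12 - (1)·-2.600 - (-1)·-1.100) / (5) = 2.700
  q = (-11 - (4)·1.500 - (-3)·-1.100) / (11) = -1.845
  r = (-4 - (4)·1.500 - (-2)·-2.600) / (9) = -1.689
Residual b − A·x = (-1.344, -6.572, -3.289); ∞-norm = 6.572

6.572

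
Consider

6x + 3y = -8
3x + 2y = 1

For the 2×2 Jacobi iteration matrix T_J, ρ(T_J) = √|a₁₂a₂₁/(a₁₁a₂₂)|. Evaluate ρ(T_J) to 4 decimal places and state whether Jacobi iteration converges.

a₁₂a₂₁/(a₁₁a₂₂) = (3)·(3) / ((6)·(2)) = 0.750000
ρ = √|0.750000| = √0.750000 = 0.8660
ρ < 1, so Jacobi converges

0.8660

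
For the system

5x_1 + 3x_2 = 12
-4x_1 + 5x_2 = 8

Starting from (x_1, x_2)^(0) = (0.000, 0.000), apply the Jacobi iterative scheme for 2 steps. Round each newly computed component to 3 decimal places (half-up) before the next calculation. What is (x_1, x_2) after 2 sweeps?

Iteration 1:
  x_1 = (12 - (3)·0.000) / (5) = 2.400
  x_2 = (8 - (-4)·0.000) / (5) = 1.600
Iteration 2:
  x_1 = (12 - (3)·1.600) / (5) = 1.440
  x_2 = (8 - (-4)·2.400) / (5) = 3.520

(1.440, 3.520)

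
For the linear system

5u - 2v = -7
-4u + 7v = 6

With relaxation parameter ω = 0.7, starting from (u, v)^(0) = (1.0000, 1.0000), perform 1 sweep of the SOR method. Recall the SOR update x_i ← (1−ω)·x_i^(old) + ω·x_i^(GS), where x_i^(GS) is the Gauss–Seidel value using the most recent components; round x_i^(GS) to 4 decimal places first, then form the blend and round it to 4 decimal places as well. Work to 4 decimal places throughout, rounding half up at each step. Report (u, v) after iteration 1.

Iteration 1:
  u: GS value = (-7 - (-2)·1.0000) / (5) = -1.0000;  u ← (1−ω)·1.0000 + ω·-1.0000 = -0.4000
  v: GS value = (6 - (-4)·-0.4000) / (7) = 0.6286;  v ← (1−ω)·1.0000 + ω·0.6286 = 0.7400

(-0.4000, 0.7400)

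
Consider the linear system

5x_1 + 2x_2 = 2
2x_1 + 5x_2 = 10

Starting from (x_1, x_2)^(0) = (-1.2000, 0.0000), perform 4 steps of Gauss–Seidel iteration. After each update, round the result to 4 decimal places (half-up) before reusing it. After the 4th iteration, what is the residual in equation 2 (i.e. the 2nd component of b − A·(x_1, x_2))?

Iteration 1:
  x_1 = (2 - (2)·0.0000) / (5) = 0.4000
  x_2 = (10 - (2)·0.4000) / (5) = 1.8400
Iteration 2:
  x_1 = (2 - (2)·1.8400) / (5) = -0.3360
  x_2 = (10 - (2)·-0.3360) / (5) = 2.1344
Iteration 3:
  x_1 = (2 - (2)·2.1344) / (5) = -0.4538
  x_2 = (10 - (2)·-0.4538) / (5) = 2.1815
Iteration 4:
  x_1 = (2 - (2)·2.1815) / (5) = -0.4726
  x_2 = (10 - (2)·-0.4726) / (5) = 2.1890
Residual b − A·x = (-0.0150, 0.0002)

0.0002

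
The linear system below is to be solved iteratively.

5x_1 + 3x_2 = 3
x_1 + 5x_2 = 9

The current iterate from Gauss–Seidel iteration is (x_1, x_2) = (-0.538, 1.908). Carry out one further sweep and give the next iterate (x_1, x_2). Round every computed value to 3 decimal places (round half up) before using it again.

(-0.545, 1.909)

One sweep:
  x_1 = (3 - (3)·1.908) / (5) = -0.545
  x_2 = (9 - (1)·-0.545) / (5) = 1.909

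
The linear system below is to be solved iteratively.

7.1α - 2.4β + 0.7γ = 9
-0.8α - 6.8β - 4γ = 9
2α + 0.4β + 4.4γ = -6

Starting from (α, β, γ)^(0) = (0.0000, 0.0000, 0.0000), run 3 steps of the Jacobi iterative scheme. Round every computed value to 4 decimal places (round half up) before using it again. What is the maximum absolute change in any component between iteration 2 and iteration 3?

Iteration 1:
  α = (9 - (-2.4)·0.0000 - (0.7)·0.0000) / (7.1) = 1.2676
  β = (9 - (-0.8)·0.0000 - (-4)·0.0000) / (-6.8) = -1.3235
  γ = (-6 - (2)·0.0000 - (0.4)·0.0000) / (4.4) = -1.3636
Iteration 2:
  α = (9 - (-2.4)·-1.3235 - (0.7)·-1.3636) / (7.1) = 0.9547
  β = (9 - (-0.8)·1.2676 - (-4)·-1.3636) / (-6.8) = -0.6705
  γ = (-6 - (2)·1.2676 - (0.4)·-1.3235) / (4.4) = -1.8195
Iteration 3:
  α = (9 - (-2.4)·-0.6705 - (0.7)·-1.8195) / (7.1) = 1.2203
  β = (9 - (-0.8)·0.9547 - (-4)·-1.8195) / (-6.8) = -0.3656
  γ = (-6 - (2)·0.9547 - (0.4)·-0.6705) / (4.4) = -1.7366
Change: (0.2656, 0.3049, 0.0829) → max |·| = 0.3049

0.3049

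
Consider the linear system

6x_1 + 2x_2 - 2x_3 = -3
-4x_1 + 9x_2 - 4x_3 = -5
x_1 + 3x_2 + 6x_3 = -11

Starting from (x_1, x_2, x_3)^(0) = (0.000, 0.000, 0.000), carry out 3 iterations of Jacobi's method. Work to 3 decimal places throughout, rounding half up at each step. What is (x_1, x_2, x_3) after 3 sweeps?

(-0.460, -1.621, -0.883)

Iteration 1:
  x_1 = (-3 - (2)·0.000 - (-2)·0.000) / (6) = -0.500
  x_2 = (-5 - (-4)·0.000 - (-4)·0.000) / (9) = -0.556
  x_3 = (-11 - (1)·0.000 - (3)·0.000) / (6) = -1.833
Iteration 2:
  x_1 = (-3 - (2)·-0.556 - (-2)·-1.833) / (6) = -0.926
  x_2 = (-5 - (-4)·-0.500 - (-4)·-1.833) / (9) = -1.592
  x_3 = (-11 - (1)·-0.500 - (3)·-0.556) / (6) = -1.472
Iteration 3:
  x_1 = (-3 - (2)·-1.592 - (-2)·-1.472) / (6) = -0.460
  x_2 = (-5 - (-4)·-0.926 - (-4)·-1.472) / (9) = -1.621
  x_3 = (-11 - (1)·-0.926 - (3)·-1.592) / (6) = -0.883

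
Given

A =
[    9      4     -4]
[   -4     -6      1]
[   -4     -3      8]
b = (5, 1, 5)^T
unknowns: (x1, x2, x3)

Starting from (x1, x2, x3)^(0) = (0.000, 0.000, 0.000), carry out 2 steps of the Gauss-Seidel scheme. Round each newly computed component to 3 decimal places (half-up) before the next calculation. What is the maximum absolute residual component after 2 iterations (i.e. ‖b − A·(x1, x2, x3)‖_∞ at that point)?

1.726

Iteration 1:
  x1 = (5 - (4)·0.000 - (-4)·0.000) / (9) = 0.556
  x2 = (1 - (-4)·0.556 - (1)·0.000) / (-6) = -0.537
  x3 = (5 - (-4)·0.556 - (-3)·-0.537) / (8) = 0.702
Iteration 2:
  x1 = (5 - (4)·-0.537 - (-4)·0.702) / (9) = 1.106
  x2 = (1 - (-4)·1.106 - (1)·0.702) / (-6) = -0.787
  x3 = (5 - (-4)·1.106 - (-3)·-0.787) / (8) = 0.883
Residual b − A·x = (1.726, -0.181, -0.001); ∞-norm = 1.726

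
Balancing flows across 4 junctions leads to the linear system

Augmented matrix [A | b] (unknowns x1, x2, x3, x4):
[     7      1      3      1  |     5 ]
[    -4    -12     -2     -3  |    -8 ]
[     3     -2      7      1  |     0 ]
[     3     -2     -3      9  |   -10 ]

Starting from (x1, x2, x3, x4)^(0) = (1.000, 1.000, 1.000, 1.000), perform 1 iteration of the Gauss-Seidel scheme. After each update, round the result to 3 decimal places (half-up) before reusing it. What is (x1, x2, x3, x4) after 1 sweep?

Iteration 1:
  x1 = (5 - (1)·1.000 - (3)·1.000 - (1)·1.000) / (7) = 0.000
  x2 = (-8 - (-4)·0.000 - (-2)·1.000 - (-3)·1.000) / (-12) = 0.250
  x3 = (0 - (3)·0.000 - (-2)·0.250 - (1)·1.000) / (7) = -0.071
  x4 = (-10 - (3)·0.000 - (-2)·0.250 - (-3)·-0.071) / (9) = -1.079

(0.000, 0.250, -0.071, -1.079)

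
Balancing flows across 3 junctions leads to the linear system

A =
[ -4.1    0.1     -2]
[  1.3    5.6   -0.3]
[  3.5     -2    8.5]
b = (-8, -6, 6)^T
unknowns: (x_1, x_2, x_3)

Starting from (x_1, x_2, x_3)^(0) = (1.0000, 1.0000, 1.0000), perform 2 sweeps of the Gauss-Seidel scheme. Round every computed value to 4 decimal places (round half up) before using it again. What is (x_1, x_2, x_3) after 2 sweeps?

(2.0289, -1.5546, -0.4953)

Iteration 1:
  x_1 = (-8 - (0.1)·1.0000 - (-2)·1.0000) / (-4.1) = 1.4878
  x_2 = (-6 - (1.3)·1.4878 - (-0.3)·1.0000) / (5.6) = -1.3632
  x_3 = (6 - (3.5)·1.4878 - (-2)·-1.3632) / (8.5) = -0.2275
Iteration 2:
  x_1 = (-8 - (0.1)·-1.3632 - (-2)·-0.2275) / (-4.1) = 2.0289
  x_2 = (-6 - (1.3)·2.0289 - (-0.3)·-0.2275) / (5.6) = -1.5546
  x_3 = (6 - (3.5)·2.0289 - (-2)·-1.5546) / (8.5) = -0.4953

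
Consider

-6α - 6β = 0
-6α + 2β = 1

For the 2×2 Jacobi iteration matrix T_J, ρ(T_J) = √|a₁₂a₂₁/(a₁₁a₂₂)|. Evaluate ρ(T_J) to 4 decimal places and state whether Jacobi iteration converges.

1.7321

a₁₂a₂₁/(a₁₁a₂₂) = (-6)·(-6) / ((-6)·(2)) = -3.000000
ρ = √|-3.000000| = √3.000000 = 1.7321
ρ > 1, so Jacobi diverges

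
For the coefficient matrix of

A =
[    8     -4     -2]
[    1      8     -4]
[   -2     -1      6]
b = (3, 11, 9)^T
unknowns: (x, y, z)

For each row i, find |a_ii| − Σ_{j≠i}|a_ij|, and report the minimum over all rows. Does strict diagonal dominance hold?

row 1: |8| − (4+2) = 2
row 2: |8| − (1+4) = 3
row 3: |6| − (2+1) = 3
minimum over rows = 2 → strictly diagonally dominant (convergence guaranteed)

2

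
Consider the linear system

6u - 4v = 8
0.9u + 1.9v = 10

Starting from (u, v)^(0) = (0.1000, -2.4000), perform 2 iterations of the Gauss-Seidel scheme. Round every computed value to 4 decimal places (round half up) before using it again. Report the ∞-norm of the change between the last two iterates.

5.1930

Iteration 1:
  u = (8 - (-4)·-2.4000) / (6) = -0.2667
  v = (10 - (0.9)·-0.2667) / (1.9) = 5.3895
Iteration 2:
  u = (8 - (-4)·5.3895) / (6) = 4.9263
  v = (10 - (0.9)·4.9263) / (1.9) = 2.9296
Change: (5.1930, -2.4599) → max |·| = 5.1930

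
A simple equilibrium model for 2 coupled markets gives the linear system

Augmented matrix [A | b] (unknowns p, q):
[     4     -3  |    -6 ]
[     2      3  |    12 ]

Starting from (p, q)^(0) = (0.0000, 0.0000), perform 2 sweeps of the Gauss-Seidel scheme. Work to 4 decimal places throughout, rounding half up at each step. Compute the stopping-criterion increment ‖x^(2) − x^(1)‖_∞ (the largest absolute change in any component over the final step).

3.7500

Iteration 1:
  p = (-6 - (-3)·0.0000) / (4) = -1.5000
  q = (12 - (2)·-1.5000) / (3) = 5.0000
Iteration 2:
  p = (-6 - (-3)·5.0000) / (4) = 2.2500
  q = (12 - (2)·2.2500) / (3) = 2.5000
Change: (3.7500, -2.5000) → max |·| = 3.7500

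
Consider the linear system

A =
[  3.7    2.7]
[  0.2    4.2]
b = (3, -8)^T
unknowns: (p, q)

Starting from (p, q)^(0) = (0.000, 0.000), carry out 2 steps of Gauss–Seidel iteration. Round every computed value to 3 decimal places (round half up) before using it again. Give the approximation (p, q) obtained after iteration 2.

(2.229, -2.011)

Iteration 1:
  p = (3 - (2.7)·0.000) / (3.7) = 0.811
  q = (-8 - (0.2)·0.811) / (4.2) = -1.943
Iteration 2:
  p = (3 - (2.7)·-1.943) / (3.7) = 2.229
  q = (-8 - (0.2)·2.229) / (4.2) = -2.011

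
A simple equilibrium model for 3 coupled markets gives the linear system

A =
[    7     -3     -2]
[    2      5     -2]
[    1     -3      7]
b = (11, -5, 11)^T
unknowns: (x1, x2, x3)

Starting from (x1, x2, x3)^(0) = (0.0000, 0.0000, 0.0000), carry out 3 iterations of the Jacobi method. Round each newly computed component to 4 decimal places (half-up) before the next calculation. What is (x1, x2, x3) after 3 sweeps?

(1.4053, -1.2694, 0.9155)

Iteration 1:
  x1 = (11 - (-3)·0.0000 - (-2)·0.0000) / (7) = 1.5714
  x2 = (-5 - (2)·0.0000 - (-2)·0.0000) / (5) = -1.0000
  x3 = (11 - (1)·0.0000 - (-3)·0.0000) / (7) = 1.5714
Iteration 2:
  x1 = (11 - (-3)·-1.0000 - (-2)·1.5714) / (7) = 1.5918
  x2 = (-5 - (2)·1.5714 - (-2)·1.5714) / (5) = -1.0000
  x3 = (11 - (1)·1.5714 - (-3)·-1.0000) / (7) = 0.9184
Iteration 3:
  x1 = (11 - (-3)·-1.0000 - (-2)·0.9184) / (7) = 1.4053
  x2 = (-5 - (2)·1.5918 - (-2)·0.9184) / (5) = -1.2694
  x3 = (11 - (1)·1.5918 - (-3)·-1.0000) / (7) = 0.9155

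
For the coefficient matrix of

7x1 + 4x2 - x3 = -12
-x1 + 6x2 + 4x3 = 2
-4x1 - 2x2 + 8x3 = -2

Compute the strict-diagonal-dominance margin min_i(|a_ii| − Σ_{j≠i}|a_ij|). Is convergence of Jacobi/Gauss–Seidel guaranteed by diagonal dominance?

row 1: |7| − (4+1) = 2
row 2: |6| − (1+4) = 1
row 3: |8| − (4+2) = 2
minimum over rows = 1 → strictly diagonally dominant (convergence guaranteed)

1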